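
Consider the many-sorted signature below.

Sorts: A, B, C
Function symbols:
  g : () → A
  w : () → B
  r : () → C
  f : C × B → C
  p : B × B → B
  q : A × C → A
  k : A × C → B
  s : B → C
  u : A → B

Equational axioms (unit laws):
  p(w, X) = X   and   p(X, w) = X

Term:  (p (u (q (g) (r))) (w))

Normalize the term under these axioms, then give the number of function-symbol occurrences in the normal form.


1. (p (u (q (g) (r))) (w))  →  (u (q (g) (r)))
normal form: (u (q (g) (r)))

size = 4


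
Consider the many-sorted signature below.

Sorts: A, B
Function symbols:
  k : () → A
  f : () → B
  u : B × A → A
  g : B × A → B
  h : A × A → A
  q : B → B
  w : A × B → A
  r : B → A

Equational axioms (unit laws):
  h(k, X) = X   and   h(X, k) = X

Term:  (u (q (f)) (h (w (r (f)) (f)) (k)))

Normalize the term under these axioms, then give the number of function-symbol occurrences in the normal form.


1. (u (q (f)) (h (w (r (f)) (f)) (k)))  →  (u (q (f)) (w (r (f)) (f)))
normal form: (u (q (f)) (w (r (f)) (f)))

size = 7


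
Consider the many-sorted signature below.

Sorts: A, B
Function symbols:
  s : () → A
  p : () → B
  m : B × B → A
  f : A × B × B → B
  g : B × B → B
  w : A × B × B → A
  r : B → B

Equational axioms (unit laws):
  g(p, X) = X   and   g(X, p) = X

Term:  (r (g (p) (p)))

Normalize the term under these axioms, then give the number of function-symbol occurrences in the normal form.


1. (r (g (p) (p)))  →  (r (p))
normal form: (r (p))

size = 2


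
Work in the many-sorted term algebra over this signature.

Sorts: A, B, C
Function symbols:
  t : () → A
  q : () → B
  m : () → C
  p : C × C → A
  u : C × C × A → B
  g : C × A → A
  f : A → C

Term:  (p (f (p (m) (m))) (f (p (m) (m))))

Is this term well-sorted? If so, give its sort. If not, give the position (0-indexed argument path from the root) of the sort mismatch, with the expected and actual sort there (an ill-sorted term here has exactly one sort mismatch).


      (m) : C
      (m) : C
    (p (m) (m)) : A
  (f (p (m) (m))) : C
      (m) : C
      (m) : C
    (p (m) (m)) : A
  (f (p (m) (m))) : C
(p (f (p (m) (m))) (f (p (m) (m)))) : A

well-sorted; sort = A


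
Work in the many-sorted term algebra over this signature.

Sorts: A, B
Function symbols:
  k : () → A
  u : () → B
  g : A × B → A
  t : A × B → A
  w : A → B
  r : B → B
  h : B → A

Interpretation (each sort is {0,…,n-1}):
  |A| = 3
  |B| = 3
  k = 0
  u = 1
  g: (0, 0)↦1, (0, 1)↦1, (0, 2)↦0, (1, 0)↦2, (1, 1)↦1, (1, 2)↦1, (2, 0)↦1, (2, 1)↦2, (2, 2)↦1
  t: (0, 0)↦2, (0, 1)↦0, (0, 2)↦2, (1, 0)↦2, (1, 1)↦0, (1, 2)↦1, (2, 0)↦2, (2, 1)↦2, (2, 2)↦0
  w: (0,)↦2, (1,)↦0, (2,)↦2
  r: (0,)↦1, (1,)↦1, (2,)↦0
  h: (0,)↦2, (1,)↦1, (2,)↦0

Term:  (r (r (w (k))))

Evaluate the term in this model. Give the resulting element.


value = 1

  k = 0
  (w (k)) = w(0,) = 2
  (r (w (k))) = r(2,) = 0
  (r (r (w (k)))) = r(0,) = 1


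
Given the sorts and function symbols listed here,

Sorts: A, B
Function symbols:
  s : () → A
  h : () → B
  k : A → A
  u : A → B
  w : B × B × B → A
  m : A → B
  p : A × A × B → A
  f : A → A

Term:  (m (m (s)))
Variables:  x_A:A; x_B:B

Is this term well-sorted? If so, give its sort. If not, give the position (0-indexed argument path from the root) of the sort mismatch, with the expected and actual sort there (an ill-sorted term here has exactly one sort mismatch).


    (s) : A
  (m (s)) : B
(m (m (s))) : ✗ arg 0 at [0] has sort B, expected A

ill-sorted at position [0]: expected A, got B


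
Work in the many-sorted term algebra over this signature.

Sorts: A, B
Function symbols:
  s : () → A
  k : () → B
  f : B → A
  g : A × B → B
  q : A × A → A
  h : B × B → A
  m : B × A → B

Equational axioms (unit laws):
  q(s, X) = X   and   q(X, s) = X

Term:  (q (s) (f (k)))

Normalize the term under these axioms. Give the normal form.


normal form = (f (k))

1. (q (s) (f (k)))  →  (f (k))


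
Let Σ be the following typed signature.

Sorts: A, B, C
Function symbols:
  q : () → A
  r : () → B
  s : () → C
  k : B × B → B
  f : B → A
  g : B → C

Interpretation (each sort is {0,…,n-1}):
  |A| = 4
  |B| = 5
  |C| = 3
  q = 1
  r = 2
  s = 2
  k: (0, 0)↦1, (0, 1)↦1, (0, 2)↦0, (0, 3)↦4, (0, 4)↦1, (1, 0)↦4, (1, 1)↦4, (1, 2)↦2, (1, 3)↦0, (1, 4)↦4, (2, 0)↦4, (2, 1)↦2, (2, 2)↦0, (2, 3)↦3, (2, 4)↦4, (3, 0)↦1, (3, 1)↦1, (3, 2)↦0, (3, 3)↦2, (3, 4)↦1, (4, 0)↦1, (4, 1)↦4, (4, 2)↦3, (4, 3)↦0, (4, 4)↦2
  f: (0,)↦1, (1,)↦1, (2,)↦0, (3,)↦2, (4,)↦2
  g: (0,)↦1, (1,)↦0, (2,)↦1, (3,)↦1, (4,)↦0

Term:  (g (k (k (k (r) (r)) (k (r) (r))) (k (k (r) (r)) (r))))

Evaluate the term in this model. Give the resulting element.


value = 0

  r = 2
  r = 2
  (k (r) (r)) = k(2, 2) = 0
  r = 2
  r = 2
  (k (r) (r)) = k(2, 2) = 0
  (k (k (r) (r)) (k (r) (r))) = k(0, 0) = 1
  r = 2
  r = 2
  (k (r) (r)) = k(2, 2) = 0
  r = 2
  (k (k (r) (r)) (r)) = k(0, 2) = 0
  (k (k (k (r) (r)) (k (r) (r))) (k (k (r) (r)) (r))) = k(1, 0) = 4
  (g (k (k (k (r) (r)) (k (r) (r))) (k (k (r) (r)) (r)))) = g(4,) = 0


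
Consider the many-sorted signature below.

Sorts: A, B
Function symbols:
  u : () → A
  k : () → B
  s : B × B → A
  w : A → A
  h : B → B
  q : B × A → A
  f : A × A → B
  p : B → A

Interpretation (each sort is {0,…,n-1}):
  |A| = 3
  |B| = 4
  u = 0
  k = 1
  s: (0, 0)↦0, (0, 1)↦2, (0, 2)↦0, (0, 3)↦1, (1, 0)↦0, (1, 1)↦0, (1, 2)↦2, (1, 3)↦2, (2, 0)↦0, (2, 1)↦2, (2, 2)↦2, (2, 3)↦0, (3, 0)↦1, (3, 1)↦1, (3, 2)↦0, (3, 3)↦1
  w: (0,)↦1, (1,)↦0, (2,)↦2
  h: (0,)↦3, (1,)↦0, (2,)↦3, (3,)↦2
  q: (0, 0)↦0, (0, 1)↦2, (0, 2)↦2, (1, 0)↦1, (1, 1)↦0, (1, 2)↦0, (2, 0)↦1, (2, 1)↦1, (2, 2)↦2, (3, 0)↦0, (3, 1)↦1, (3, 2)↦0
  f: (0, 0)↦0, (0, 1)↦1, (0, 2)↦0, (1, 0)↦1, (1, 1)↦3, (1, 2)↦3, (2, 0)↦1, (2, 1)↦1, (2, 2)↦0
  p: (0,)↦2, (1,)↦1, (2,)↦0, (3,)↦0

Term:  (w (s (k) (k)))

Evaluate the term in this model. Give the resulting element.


  k = 1
  k = 1
  (s (k) (k)) = s(1, 1) = 0
  (w (s (k) (k))) = w(0,) = 1

value = 1


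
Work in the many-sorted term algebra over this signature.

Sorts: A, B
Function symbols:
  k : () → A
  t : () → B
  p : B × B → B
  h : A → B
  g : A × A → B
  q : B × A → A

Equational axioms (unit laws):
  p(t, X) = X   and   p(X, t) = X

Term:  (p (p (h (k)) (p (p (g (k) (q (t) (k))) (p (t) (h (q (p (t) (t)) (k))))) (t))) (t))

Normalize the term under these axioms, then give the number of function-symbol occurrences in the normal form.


size = 13

1. (p (p (h (k)) (p (p (g (k) (q (t) (k))) (p (t) (h (q (p (t) (t)) (k))))) (t))) (t))  →  (p (h (k)) (p (p (g (k) (q (t) (k))) (p (t) (h (q (p (t) (t)) (k))))) (t)))
2. (p (h (k)) (p (p (g (k) (q (t) (k))) (p (t) (h (q (p (t) (t)) (k))))) (t)))  →  (p (h (k)) (p (g (k) (q (t) (k))) (p (t) (h (q (p (t) (t)) (k))))))
3. (p (h (k)) (p (g (k) (q (t) (k))) (p (t) (h (q (p (t) (t)) (k))))))  →  (p (h (k)) (p (g (k) (q (t) (k))) (h (q (p (t) (t)) (k)))))
4. (p (h (k)) (p (g (k) (q (t) (k))) (h (q (p (t) (t)) (k)))))  →  (p (h (k)) (p (g (k) (q (t) (k))) (h (q (t) (k)))))
normal form: (p (h (k)) (p (g (k) (q (t) (k))) (h (q (t) (k)))))


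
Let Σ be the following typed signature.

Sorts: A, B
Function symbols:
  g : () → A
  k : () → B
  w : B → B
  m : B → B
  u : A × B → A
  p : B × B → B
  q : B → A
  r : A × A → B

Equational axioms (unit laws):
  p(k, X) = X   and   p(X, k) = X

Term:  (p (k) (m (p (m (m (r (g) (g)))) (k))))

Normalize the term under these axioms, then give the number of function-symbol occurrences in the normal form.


1. (p (k) (m (p (m (m (r (g) (g)))) (k))))  →  (m (p (m (m (r (g) (g)))) (k)))
2. (m (p (m (m (r (g) (g)))) (k)))  →  (m (m (m (r (g) (g)))))
normal form: (m (m (m (r (g) (g)))))

size = 6


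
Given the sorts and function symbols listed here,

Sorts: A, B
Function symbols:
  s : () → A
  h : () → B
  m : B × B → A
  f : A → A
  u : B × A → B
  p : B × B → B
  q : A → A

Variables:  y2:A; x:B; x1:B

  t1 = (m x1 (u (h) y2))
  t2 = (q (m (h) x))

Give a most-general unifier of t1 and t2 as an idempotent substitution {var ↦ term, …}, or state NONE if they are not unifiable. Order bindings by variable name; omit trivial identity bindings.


head clash or occurs-check failure — not unifiable

NONE (not unifiable)


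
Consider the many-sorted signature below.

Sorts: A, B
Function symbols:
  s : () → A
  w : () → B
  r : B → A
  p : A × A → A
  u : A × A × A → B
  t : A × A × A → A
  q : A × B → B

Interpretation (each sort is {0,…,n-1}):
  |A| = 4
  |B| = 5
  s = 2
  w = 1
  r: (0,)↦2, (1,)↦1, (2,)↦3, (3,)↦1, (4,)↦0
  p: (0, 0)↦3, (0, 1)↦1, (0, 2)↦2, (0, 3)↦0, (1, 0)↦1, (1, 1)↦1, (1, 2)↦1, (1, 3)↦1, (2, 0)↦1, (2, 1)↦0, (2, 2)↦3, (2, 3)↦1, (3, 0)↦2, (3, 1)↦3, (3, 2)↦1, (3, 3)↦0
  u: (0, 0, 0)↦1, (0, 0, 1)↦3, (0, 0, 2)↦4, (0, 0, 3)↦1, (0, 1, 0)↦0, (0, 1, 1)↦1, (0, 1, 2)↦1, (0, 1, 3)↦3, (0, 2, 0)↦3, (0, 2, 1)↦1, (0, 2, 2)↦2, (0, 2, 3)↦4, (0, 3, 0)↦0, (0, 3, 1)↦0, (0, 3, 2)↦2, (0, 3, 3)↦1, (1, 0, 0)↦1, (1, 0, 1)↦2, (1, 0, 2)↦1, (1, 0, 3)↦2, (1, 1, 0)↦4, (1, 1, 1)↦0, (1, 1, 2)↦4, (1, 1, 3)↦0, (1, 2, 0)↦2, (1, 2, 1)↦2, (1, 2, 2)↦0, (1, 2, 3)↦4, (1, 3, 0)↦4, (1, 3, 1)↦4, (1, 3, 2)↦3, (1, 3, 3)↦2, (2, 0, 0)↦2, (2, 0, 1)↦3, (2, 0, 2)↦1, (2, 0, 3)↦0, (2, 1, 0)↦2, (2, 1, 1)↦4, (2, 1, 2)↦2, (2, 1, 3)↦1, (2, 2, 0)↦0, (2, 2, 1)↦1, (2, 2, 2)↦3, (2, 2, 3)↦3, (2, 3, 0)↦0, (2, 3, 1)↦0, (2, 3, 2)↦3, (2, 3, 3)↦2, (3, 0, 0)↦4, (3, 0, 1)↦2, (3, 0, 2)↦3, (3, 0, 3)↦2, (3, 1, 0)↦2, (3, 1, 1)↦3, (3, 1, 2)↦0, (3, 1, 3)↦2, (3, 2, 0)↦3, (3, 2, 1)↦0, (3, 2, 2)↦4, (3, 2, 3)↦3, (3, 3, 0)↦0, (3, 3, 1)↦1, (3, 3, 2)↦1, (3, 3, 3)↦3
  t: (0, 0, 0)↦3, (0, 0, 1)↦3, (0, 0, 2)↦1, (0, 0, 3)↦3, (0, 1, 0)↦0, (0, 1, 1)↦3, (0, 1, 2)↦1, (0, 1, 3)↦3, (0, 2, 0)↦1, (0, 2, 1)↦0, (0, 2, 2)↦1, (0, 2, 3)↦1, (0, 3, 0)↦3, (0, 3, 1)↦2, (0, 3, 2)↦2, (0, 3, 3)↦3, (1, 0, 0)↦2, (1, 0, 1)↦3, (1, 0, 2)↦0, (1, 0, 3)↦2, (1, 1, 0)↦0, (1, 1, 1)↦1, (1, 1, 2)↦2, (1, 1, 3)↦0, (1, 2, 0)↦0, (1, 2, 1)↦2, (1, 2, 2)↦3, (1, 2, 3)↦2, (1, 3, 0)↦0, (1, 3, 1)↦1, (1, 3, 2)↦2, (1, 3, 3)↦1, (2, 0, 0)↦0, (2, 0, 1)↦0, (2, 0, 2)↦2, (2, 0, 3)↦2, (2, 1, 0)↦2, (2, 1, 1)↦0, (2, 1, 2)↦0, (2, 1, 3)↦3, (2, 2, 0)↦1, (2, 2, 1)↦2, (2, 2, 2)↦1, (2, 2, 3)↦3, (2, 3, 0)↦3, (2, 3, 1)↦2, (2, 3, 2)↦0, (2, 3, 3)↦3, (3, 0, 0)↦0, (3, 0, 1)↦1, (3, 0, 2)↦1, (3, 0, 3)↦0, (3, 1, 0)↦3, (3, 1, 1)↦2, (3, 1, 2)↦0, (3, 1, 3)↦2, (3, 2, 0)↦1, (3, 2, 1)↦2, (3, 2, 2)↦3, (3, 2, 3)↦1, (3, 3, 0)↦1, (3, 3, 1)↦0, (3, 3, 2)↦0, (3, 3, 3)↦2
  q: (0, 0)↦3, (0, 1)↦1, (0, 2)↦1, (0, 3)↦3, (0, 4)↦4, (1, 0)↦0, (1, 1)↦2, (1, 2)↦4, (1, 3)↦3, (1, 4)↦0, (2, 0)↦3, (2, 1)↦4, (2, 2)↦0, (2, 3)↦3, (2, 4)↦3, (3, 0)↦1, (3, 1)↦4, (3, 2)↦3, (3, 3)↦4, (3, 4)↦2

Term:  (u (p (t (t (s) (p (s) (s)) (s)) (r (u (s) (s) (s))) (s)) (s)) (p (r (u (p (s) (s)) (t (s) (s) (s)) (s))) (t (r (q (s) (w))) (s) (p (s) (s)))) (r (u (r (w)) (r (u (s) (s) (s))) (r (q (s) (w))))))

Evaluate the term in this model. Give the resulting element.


  s = 2
  s = 2
  s = 2
  (p (s) (s)) = p(2, 2) = 3
  s = 2
  (t (s) (p (s) (s)) (s)) = t(2, 3, 2) = 0
  s = 2
  s = 2
  s = 2
  (u (s) (s) (s)) = u(2, 2, 2) = 3
  (r (u (s) (s) (s))) = r(3,) = 1
  s = 2
  (t (t (s) (p (s) (s)) (s)) (r (u (s) (s) (s))) (s)) = t(0, 1, 2) = 1
  s = 2
  (p (t (t (s) (p (s) (s)) (s)) (r (u (s) (s) (s))) (s)) (s)) = p(1, 2) = 1
  s = 2
  s = 2
  (p (s) (s)) = p(2, 2) = 3
  s = 2
  s = 2
  s = 2
  (t (s) (s) (s)) = t(2, 2, 2) = 1
  s = 2
  (u (p (s) (s)) (t (s) (s) (s)) (s)) = u(3, 1, 2) = 0
  (r (u (p (s) (s)) (t (s) (s) (s)) (s))) = r(0,) = 2
  s = 2
  w = 1
  (q (s) (w)) = q(2, 1) = 4
  (r (q (s) (w))) = r(4,) = 0
  s = 2
  s = 2
  s = 2
  (p (s) (s)) = p(2, 2) = 3
  (t (r (q (s) (w))) (s) (p (s) (s))) = t(0, 2, 3) = 1
  (p (r (u (p (s) (s)) (t (s) (s) (s)) (s))) (t (r (q (s) (w))) (s) (p (s) (s)))) = p(2, 1) = 0
  w = 1
  (r (w)) = r(1,) = 1
  s = 2
  s = 2
  s = 2
  (u (s) (s) (s)) = u(2, 2, 2) = 3
  (r (u (s) (s) (s))) = r(3,) = 1
  s = 2
  w = 1
  (q (s) (w)) = q(2, 1) = 4
  (r (q (s) (w))) = r(4,) = 0
  (u (r (w)) (r (u (s) (s) (s))) (r (q (s) (w)))) = u(1, 1, 0) = 4
  (r (u (r (w)) (r (u (s) (s) (s))) (r (q (s) (w))))) = r(4,) = 0
  (u (p (t (t (s) (p (s) (s)) (s)) (r (u (s) (s) (s))) (s)) (s)) (p (r (u (p (s) (s)) (t (s) (s) (s)) (s))) (t (r (q (s) (w))) (s) (p (s) (s)))) (r (u (r (w)) (r (u (s) (s) (s))) (r (q (s) (w)))))) = u(1, 0, 0) = 1

value = 1


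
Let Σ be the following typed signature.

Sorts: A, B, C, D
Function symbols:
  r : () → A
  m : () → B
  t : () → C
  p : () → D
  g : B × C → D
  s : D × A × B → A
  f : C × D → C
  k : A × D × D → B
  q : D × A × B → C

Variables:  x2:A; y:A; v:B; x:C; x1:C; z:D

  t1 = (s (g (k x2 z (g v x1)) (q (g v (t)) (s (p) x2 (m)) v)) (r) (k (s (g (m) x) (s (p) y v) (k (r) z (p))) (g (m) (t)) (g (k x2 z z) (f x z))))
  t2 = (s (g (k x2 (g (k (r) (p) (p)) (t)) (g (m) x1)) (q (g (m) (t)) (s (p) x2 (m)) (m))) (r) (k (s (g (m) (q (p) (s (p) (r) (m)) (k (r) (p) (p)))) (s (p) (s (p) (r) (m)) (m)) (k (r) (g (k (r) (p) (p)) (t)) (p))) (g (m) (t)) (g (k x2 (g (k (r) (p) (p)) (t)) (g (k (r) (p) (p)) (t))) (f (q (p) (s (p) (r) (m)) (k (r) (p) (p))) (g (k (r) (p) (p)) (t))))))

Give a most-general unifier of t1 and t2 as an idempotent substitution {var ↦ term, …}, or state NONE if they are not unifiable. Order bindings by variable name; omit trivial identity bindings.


{v ↦ (m), x ↦ (q (p) (s (p) (r) (m)) (k (r) (p) (p))), y ↦ (s (p) (r) (m)), z ↦ (g (k (r) (p) (p)) (t))}


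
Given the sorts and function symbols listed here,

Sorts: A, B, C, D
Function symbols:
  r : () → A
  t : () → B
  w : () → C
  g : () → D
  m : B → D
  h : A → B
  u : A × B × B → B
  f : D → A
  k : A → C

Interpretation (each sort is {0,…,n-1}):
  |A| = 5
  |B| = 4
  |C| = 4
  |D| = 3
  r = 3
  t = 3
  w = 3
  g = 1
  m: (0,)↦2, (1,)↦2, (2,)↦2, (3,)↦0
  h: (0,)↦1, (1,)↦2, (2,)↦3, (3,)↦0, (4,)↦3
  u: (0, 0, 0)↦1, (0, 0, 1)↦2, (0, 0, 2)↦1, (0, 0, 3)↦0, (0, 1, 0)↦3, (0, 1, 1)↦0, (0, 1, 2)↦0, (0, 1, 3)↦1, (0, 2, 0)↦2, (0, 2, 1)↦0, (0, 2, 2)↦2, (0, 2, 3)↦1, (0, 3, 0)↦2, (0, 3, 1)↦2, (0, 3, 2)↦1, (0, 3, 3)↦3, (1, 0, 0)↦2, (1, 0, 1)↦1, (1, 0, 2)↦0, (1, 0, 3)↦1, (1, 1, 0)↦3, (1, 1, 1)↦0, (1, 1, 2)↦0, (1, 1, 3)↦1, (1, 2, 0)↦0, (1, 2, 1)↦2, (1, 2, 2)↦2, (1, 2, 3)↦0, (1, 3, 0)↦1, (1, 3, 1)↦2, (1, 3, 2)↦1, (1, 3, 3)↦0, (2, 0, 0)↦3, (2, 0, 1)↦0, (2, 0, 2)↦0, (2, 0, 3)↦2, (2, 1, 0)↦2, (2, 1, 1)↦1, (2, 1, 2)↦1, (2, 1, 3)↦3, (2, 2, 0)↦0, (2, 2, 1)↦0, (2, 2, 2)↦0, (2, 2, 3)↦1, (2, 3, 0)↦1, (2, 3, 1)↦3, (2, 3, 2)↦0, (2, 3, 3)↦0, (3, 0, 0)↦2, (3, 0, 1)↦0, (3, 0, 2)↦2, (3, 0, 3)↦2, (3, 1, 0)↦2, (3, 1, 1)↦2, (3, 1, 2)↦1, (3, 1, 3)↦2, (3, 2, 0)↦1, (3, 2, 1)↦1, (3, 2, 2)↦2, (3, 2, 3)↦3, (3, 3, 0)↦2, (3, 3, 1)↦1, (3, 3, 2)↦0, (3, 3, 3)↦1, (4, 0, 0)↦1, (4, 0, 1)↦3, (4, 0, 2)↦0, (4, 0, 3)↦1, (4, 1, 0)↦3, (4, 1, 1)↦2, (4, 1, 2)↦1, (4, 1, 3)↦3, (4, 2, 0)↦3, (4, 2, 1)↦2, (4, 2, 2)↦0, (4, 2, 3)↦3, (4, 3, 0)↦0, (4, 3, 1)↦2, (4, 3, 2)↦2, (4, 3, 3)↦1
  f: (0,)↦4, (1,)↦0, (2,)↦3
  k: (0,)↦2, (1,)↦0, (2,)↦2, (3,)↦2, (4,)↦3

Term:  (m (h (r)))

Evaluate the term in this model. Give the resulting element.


  r = 3
  (h (r)) = h(3,) = 0
  (m (h (r))) = m(0,) = 2

value = 2


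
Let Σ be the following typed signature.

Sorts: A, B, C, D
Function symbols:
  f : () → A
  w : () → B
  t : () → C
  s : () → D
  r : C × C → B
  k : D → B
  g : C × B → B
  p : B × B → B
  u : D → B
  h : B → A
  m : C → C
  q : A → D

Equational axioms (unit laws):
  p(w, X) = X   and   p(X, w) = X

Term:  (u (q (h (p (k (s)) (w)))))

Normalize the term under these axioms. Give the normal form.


normal form = (u (q (h (k (s)))))

1. (u (q (h (p (k (s)) (w)))))  →  (u (q (h (k (s)))))


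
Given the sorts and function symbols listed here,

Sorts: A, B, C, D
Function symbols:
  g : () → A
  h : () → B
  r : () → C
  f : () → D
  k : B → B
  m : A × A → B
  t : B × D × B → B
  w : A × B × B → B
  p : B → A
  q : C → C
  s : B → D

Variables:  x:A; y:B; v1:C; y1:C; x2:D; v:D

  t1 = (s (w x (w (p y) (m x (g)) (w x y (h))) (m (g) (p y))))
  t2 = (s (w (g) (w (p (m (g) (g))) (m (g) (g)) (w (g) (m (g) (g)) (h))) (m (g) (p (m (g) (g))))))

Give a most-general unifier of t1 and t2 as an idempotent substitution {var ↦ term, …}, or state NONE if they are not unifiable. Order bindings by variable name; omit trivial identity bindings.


{x ↦ (g), y ↦ (m (g) (g))}


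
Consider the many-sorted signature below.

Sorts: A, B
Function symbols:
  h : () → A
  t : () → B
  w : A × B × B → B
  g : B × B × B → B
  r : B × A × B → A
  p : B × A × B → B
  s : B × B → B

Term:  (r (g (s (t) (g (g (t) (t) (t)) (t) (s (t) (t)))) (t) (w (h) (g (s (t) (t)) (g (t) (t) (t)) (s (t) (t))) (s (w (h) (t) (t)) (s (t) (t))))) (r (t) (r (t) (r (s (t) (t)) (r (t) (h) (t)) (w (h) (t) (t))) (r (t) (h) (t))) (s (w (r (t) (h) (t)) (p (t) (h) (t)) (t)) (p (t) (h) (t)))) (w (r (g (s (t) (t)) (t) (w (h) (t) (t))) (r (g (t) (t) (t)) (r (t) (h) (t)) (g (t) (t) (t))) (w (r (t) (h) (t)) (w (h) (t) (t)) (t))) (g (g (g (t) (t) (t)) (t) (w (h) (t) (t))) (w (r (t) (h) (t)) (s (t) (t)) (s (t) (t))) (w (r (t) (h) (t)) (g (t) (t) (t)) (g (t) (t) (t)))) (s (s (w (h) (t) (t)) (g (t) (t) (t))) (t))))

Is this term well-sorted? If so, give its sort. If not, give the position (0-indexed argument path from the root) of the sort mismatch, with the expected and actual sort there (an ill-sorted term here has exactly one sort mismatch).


ill-sorted at position [1, 1, 2]: expected B, got A

      (t) : B
          (t) : B
          (t) : B
          (t) : B
        (g (t) (t) (t)) : B
        (t) : B
          (t) : B
          (t) : B
        (s (t) (t)) : B
      (g (g (t) (t) (t)) (t) (s (t) (t))) : B
    (s (t) (g (g (t) (t) (t)) (t) (s (t) (t)))) : B
    (t) : B
      (h) : A
          (t) : B
          (t) : B
        (s (t) (t)) : B
          (t) : B
          (t) : B
          (t) : B
        (g (t) (t) (t)) : B
          (t) : B
          (t) : B
        (s (t) (t)) : B
      (g (s (t) (t)) (g (t) (t) (t)) (s (t) (t))) : B
          (h) : A
          (t) : B
          (t) : B
        (w (h) (t) (t)) : B
          (t) : B
          (t) : B
        (s (t) (t)) : B
      (s (w (h) (t) (t)) (s (t) (t))) : B
    (w (h) (g (s (t) (t)) (g (t) (t) (t)) (s (t) (t))) (s (w (h) (t) (t)) (s (t) (t)))) : B
  (g (s (t) (g (g (t) (t) (t)) (t) (s (t) (t)))) (t) (w (h) (g (s (t) (t)) (g (t) (t) (t)) (s (t) (t))) (s (w (h) (t) (t)) (s (t) (t))))) : B
    (t) : B
      (t) : B
          (t) : B
          (t) : B
        (s (t) (t)) : B
          (t) : B
          (h) : A
          (t) : B
        (r (t) (h) (t)) : A
          (h) : A
          (t) : B
          (t) : B
        (w (h) (t) (t)) : B
      (r (s (t) (t)) (r (t) (h) (t)) (w (h) (t) (t))) : A
        (t) : B
        (h) : A
        (t) : B
      (r (t) (h) (t)) : A
    (r (t) (r (s (t) (t)) (r (t) (h) (t)) (w (h) (t) (t))) (r (t) (h) (t))) : ✗ arg 2 at [1, 1, 2] has sort A, expected B
          (t) : B
          (h) : A
          (t) : B
        (r (t) (h) (t)) : A
          (t) : B
          (h) : A
          (t) : B
        (p (t) (h) (t)) : B
        (t) : B
      (w (r (t) (h) (t)) (p (t) (h) (t)) (t)) : B
        (t) : B
        (h) : A
        (t) : B
      (p (t) (h) (t)) : B
    (s (w (r (t) (h) (t)) (p (t) (h) (t)) (t)) (p (t) (h) (t))) : B
          (t) : B
          (t) : B
        (s (t) (t)) : B
        (t) : B
          (h) : A
          (t) : B
          (t) : B
        (w (h) (t) (t)) : B
      (g (s (t) (t)) (t) (w (h) (t) (t))) : B
          (t) : B
          (t) : B
          (t) : B
        (g (t) (t) (t)) : B
          (t) : B
          (h) : A
          (t) : B
        (r (t) (h) (t)) : A
          (t) : B
          (t) : B
          (t) : B
        (g (t) (t) (t)) : B
      (r (g (t) (t) (t)) (r (t) (h) (t)) (g (t) (t) (t))) : A
          (t) : B
          (h) : A
          (t) : B
        (r (t) (h) (t)) : A
          (h) : A
          (t) : B
          (t) : B
        (w (h) (t) (t)) : B
        (t) : B
      (w (r (t) (h) (t)) (w (h) (t) (t)) (t)) : B
    (r (g (s (t) (t)) (t) (w (h) (t) (t))) (r (g (t) (t) (t)) (r (t) (h) (t)) (g (t) (t) (t))) (w (r (t) (h) (t)) (w (h) (t) (t)) (t))) : A
          (t) : B
          (t) : B
          (t) : B
        (g (t) (t) (t)) : B
        (t) : B
          (h) : A
          (t) : B
          (t) : B
        (w (h) (t) (t)) : B
      (g (g (t) (t) (t)) (t) (w (h) (t) (t))) : B
          (t) : B
          (h) : A
          (t) : B
        (r (t) (h) (t)) : A
          (t) : B
          (t) : B
        (s (t) (t)) : B
          (t) : B
          (t) : B
        (s (t) (t)) : B
      (w (r (t) (h) (t)) (s (t) (t)) (s (t) (t))) : B
          (t) : B
          (h) : A
          (t) : B
        (r (t) (h) (t)) : A
          (t) : B
          (t) : B
          (t) : B
        (g (t) (t) (t)) : B
          (t) : B
          (t) : B
          (t) : B
        (g (t) (t) (t)) : B
      (w (r (t) (h) (t)) (g (t) (t) (t)) (g (t) (t) (t))) : B
    (g (g (g (t) (t) (t)) (t) (w (h) (t) (t))) (w (r (t) (h) (t)) (s (t) (t)) (s (t) (t))) (w (r (t) (h) (t)) (g (t) (t) (t)) (g (t) (t) (t)))) : B
          (h) : A
          (t) : B
          (t) : B
        (w (h) (t) (t)) : B
          (t) : B
          (t) : B
          (t) : B
        (g (t) (t) (t)) : B
      (s (w (h) (t) (t)) (g (t) (t) (t))) : B
      (t) : B
    (s (s (w (h) (t) (t)) (g (t) (t) (t))) (t)) : B
  (w (r (g (s (t) (t)) (t) (w (h) (t) (t))) (r (g (t) (t) (t)) (r (t) (h) (t)) (g (t) (t) (t))) (w (r (t) (h) (t)) (w (h) (t) (t)) (t))) (g (g (g (t) (t) (t)) (t) (w (h) (t) (t))) (w (r (t) (h) (t)) (s (t) (t)) (s (t) (t))) (w (r (t) (h) (t)) (g (t) (t) (t)) (g (t) (t) (t)))) (s (s (w (h) (t) (t)) (g (t) (t) (t))) (t))) : B


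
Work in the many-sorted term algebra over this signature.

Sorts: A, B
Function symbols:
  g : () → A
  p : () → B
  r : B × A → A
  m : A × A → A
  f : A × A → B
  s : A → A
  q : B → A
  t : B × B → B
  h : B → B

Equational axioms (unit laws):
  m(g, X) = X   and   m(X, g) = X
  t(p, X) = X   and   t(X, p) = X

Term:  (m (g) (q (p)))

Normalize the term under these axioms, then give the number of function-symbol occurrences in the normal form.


1. (m (g) (q (p)))  →  (q (p))
normal form: (q (p))

size = 2


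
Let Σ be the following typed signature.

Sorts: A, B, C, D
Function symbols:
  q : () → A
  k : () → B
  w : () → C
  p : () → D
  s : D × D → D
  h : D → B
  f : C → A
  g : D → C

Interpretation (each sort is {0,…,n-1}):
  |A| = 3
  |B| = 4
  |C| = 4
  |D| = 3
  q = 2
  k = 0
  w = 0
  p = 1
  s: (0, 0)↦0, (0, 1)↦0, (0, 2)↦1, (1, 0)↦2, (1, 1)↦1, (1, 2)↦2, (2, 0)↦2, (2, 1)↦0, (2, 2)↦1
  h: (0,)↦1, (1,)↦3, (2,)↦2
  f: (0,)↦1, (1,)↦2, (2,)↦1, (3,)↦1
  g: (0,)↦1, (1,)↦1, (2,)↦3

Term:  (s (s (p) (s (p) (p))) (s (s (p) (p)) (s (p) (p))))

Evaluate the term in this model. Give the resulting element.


  p = 1
  p = 1
  p = 1
  (s (p) (p)) = s(1, 1) = 1
  (s (p) (s (p) (p))) = s(1, 1) = 1
  p = 1
  p = 1
  (s (p) (p)) = s(1, 1) = 1
  p = 1
  p = 1
  (s (p) (p)) = s(1, 1) = 1
  (s (s (p) (p)) (s (p) (p))) = s(1, 1) = 1
  (s (s (p) (s (p) (p))) (s (s (p) (p)) (s (p) (p)))) = s(1, 1) = 1

value = 1


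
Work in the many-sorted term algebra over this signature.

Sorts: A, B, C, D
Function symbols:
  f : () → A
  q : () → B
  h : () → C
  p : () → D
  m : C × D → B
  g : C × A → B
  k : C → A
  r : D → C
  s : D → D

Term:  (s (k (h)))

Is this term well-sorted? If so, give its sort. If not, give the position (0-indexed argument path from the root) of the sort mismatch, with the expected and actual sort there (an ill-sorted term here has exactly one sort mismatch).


ill-sorted at position [0]: expected D, got A

    (h) : C
  (k (h)) : A
(s (k (h))) : ✗ arg 0 at [0] has sort A, expected D


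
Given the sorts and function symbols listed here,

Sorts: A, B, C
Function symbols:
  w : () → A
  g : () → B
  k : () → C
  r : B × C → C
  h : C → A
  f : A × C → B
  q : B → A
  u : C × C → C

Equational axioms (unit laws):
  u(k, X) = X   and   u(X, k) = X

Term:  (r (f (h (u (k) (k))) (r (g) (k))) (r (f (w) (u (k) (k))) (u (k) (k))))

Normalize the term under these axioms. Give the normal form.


1. (r (f (h (u (k) (k))) (r (g) (k))) (r (f (w) (u (k) (k))) (u (k) (k))))  →  (r (f (h (k)) (r (g) (k))) (r (f (w) (u (k) (k))) (u (k) (k))))
2. (r (f (h (k)) (r (g) (k))) (r (f (w) (u (k) (k))) (u (k) (k))))  →  (r (f (h (k)) (r (g) (k))) (r (f (w) (k)) (u (k) (k))))
3. (r (f (h (k)) (r (g) (k))) (r (f (w) (k)) (u (k) (k))))  →  (r (f (h (k)) (r (g) (k))) (r (f (w) (k)) (k)))

normal form = (r (f (h (k)) (r (g) (k))) (r (f (w) (k)) (k)))


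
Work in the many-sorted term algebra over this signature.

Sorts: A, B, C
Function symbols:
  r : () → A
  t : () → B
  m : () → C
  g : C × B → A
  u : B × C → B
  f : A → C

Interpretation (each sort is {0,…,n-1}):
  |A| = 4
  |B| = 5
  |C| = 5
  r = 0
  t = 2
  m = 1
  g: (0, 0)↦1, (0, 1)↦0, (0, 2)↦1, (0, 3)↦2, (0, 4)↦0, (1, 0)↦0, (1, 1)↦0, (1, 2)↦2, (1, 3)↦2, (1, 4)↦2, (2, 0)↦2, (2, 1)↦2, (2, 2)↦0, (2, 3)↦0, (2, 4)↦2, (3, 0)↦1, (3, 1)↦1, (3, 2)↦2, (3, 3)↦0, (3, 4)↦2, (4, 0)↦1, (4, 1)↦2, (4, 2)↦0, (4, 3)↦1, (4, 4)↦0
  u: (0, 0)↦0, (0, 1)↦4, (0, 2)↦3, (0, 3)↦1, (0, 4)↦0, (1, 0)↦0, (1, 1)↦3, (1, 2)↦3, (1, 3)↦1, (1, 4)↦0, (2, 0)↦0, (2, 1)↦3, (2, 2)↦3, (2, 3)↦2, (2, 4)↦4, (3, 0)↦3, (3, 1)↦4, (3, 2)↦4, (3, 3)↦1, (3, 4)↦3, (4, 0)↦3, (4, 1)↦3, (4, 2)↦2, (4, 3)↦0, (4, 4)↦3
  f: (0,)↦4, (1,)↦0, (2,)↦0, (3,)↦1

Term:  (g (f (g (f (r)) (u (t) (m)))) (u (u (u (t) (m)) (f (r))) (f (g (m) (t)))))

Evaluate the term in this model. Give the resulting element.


value = 2

  r = 0
  (f (r)) = f(0,) = 4
  t = 2
  m = 1
  (u (t) (m)) = u(2, 1) = 3
  (g (f (r)) (u (t) (m))) = g(4, 3) = 1
  (f (g (f (r)) (u (t) (m)))) = f(1,) = 0
  t = 2
  m = 1
  (u (t) (m)) = u(2, 1) = 3
  r = 0
  (f (r)) = f(0,) = 4
  (u (u (t) (m)) (f (r))) = u(3, 4) = 3
  m = 1
  t = 2
  (g (m) (t)) = g(1, 2) = 2
  (f (g (m) (t))) = f(2,) = 0
  (u (u (u (t) (m)) (f (r))) (f (g (m) (t)))) = u(3, 0) = 3
  (g (f (g (f (r)) (u (t) (m)))) (u (u (u (t) (m)) (f (r))) (f (g (m) (t))))) = g(0, 3) = 2


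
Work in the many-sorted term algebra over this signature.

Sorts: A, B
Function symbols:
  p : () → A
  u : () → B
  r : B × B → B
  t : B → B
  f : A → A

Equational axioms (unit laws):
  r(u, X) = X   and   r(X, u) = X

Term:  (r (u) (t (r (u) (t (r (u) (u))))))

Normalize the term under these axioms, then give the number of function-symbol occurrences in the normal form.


1. (r (u) (t (r (u) (t (r (u) (u))))))  →  (t (r (u) (t (r (u) (u)))))
2. (t (r (u) (t (r (u) (u)))))  →  (t (t (r (u) (u))))
3. (t (t (r (u) (u))))  →  (t (t (u)))
normal form: (t (t (u)))

size = 3


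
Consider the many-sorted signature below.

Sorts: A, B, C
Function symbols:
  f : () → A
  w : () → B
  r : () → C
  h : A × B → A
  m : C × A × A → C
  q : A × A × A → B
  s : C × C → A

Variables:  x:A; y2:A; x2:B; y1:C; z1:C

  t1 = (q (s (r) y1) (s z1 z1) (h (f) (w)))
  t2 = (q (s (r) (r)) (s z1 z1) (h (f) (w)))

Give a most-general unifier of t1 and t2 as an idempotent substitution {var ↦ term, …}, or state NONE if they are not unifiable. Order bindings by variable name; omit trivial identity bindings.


{y1 ↦ (r)}


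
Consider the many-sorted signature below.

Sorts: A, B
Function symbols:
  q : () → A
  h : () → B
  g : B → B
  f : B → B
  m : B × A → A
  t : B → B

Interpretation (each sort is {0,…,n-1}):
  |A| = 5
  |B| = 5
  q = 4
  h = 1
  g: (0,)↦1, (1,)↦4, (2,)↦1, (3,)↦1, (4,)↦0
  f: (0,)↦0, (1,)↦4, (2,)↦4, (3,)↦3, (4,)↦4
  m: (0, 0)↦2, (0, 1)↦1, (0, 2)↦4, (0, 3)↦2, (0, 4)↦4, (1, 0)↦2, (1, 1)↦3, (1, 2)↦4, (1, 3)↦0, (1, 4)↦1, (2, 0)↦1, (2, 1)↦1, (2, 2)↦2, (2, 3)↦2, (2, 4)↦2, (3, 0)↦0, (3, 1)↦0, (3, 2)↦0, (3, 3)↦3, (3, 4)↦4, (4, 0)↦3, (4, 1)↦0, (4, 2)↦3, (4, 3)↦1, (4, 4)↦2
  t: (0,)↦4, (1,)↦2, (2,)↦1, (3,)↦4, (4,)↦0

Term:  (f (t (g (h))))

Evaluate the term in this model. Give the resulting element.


  h = 1
  (g (h)) = g(1,) = 4
  (t (g (h))) = t(4,) = 0
  (f (t (g (h)))) = f(0,) = 0

value = 0


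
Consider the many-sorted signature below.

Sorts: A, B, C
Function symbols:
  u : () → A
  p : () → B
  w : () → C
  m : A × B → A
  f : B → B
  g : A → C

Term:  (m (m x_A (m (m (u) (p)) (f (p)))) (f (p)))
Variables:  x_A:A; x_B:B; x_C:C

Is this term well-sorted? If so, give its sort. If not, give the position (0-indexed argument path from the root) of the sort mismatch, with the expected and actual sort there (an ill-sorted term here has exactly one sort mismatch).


    x_A : A
        (u) : A
        (p) : B
      (m (u) (p)) : A
        (p) : B
      (f (p)) : B
    (m (m (u) (p)) (f (p))) : A
  (m x_A (m (m (u) (p)) (f (p)))) : ✗ arg 1 at [0, 1] has sort A, expected B
    (p) : B
  (f (p)) : B

ill-sorted at position [0, 1]: expected B, got A


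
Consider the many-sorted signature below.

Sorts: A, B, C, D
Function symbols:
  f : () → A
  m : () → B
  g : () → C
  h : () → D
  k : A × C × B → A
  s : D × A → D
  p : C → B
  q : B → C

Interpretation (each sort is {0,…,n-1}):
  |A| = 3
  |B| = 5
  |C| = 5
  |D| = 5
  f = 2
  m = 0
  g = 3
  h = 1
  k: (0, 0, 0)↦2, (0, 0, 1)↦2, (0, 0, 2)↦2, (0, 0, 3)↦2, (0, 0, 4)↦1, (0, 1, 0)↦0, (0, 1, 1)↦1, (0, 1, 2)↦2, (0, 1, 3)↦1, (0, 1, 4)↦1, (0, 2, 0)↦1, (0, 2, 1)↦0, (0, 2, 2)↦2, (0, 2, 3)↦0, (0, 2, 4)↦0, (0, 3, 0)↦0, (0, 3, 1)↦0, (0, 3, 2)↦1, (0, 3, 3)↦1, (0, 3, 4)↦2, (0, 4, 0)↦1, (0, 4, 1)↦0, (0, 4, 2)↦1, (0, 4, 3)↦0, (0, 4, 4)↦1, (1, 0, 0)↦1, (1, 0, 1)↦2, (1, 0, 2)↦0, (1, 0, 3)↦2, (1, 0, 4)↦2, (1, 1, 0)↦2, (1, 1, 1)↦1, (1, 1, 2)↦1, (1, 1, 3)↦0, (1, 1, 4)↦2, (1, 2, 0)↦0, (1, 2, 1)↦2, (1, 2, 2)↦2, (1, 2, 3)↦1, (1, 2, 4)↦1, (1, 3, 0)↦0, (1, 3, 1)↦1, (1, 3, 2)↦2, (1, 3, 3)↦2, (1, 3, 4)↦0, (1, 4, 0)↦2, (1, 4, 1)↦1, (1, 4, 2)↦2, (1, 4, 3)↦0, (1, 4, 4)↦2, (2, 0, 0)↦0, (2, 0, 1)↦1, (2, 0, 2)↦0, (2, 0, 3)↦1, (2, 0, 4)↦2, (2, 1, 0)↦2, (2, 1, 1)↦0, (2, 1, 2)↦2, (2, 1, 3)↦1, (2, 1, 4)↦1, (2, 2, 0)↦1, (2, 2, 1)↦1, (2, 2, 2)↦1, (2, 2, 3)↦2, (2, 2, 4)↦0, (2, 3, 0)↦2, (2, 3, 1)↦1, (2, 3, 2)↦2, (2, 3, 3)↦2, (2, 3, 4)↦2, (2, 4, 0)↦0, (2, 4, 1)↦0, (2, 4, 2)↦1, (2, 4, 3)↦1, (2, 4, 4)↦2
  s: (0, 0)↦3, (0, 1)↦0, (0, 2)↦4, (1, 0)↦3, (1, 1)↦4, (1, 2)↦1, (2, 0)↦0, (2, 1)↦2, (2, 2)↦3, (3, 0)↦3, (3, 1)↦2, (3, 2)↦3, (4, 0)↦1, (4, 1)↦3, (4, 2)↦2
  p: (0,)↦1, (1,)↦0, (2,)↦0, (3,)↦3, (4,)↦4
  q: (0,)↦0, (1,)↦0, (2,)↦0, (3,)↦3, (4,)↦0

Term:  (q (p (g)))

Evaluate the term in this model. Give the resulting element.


  g = 3
  (p (g)) = p(3,) = 3
  (q (p (g))) = q(3,) = 3

value = 3


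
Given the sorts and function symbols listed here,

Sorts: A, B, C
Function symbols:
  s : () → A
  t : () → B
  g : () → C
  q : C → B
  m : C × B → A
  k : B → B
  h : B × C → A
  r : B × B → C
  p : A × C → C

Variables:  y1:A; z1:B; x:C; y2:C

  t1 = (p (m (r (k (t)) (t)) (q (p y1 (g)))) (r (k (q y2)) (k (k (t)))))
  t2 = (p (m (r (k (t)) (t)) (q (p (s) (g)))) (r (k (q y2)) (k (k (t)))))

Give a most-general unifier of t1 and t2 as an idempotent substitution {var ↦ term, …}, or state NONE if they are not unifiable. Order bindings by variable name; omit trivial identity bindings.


{y1 ↦ (s)}


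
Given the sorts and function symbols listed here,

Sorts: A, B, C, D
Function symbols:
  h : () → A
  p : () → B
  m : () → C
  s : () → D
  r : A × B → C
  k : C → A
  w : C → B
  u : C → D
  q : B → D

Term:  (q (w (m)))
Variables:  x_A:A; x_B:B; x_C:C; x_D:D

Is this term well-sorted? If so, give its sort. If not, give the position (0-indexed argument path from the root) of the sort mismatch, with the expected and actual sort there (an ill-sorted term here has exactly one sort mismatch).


well-sorted; sort = D

    (m) : C
  (w (m)) : B
(q (w (m))) : D


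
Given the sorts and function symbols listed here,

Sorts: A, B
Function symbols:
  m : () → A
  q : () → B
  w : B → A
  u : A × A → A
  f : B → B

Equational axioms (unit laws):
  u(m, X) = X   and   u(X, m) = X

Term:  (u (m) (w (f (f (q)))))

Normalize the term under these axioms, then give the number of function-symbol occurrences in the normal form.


1. (u (m) (w (f (f (q)))))  →  (w (f (f (q))))
normal form: (w (f (f (q))))

size = 4


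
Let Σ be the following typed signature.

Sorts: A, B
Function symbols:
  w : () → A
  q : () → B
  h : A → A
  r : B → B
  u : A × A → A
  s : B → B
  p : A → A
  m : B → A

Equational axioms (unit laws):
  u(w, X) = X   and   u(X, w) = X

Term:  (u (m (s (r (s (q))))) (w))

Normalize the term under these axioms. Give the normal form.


normal form = (m (s (r (s (q)))))

1. (u (m (s (r (s (q))))) (w))  →  (m (s (r (s (q)))))


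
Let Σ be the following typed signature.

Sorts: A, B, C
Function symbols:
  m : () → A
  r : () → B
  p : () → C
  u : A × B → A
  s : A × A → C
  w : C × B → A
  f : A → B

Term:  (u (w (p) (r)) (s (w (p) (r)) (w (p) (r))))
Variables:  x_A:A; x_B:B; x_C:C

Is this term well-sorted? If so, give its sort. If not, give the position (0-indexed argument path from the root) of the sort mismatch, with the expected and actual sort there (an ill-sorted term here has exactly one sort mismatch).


ill-sorted at position [1]: expected B, got C

    (p) : C
    (r) : B
  (w (p) (r)) : A
      (p) : C
      (r) : B
    (w (p) (r)) : A
      (p) : C
      (r) : B
    (w (p) (r)) : A
  (s (w (p) (r)) (w (p) (r))) : C
(u (w (p) (r)) (s (w (p) (r)) (w (p) (r)))) : ✗ arg 1 at [1] has sort C, expected B


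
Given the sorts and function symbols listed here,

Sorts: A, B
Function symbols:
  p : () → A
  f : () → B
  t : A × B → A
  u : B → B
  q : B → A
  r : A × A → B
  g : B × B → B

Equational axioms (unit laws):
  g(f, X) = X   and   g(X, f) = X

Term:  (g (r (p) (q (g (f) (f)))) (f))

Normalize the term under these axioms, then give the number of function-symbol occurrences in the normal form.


size = 4

1. (g (r (p) (q (g (f) (f)))) (f))  →  (r (p) (q (g (f) (f))))
2. (r (p) (q (g (f) (f))))  →  (r (p) (q (f)))
normal form: (r (p) (q (f)))


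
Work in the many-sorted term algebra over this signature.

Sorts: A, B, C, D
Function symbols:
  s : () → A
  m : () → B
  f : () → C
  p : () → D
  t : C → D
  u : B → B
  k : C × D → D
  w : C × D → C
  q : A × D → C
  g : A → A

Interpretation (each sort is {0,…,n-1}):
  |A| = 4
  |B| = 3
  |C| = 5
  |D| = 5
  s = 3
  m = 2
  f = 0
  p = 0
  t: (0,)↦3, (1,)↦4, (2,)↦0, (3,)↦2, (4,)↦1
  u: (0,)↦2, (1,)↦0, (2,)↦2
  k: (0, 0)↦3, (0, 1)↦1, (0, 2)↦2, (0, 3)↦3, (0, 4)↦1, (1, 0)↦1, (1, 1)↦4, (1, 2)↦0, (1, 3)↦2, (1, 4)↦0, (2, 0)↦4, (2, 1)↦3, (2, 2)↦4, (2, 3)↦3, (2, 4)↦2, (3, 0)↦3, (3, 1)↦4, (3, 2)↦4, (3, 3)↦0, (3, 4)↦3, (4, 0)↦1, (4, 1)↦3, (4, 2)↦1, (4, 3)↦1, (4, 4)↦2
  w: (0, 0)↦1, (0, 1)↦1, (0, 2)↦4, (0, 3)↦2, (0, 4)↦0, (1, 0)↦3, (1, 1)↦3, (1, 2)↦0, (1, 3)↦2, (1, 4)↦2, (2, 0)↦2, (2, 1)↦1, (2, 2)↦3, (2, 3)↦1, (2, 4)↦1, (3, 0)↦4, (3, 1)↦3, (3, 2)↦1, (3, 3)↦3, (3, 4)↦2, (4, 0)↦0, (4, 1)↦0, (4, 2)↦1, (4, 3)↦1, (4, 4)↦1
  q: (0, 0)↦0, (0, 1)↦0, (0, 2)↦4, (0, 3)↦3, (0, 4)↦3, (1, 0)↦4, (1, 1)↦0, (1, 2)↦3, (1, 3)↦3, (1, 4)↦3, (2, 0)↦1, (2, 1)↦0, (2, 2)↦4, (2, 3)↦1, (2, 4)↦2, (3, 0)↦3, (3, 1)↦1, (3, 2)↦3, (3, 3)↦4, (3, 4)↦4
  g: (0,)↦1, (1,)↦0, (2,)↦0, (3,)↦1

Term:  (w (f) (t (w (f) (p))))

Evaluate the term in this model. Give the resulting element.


value = 0

  f = 0
  f = 0
  p = 0
  (w (f) (p)) = w(0, 0) = 1
  (t (w (f) (p))) = t(1,) = 4
  (w (f) (t (w (f) (p)))) = w(0, 4) = 0


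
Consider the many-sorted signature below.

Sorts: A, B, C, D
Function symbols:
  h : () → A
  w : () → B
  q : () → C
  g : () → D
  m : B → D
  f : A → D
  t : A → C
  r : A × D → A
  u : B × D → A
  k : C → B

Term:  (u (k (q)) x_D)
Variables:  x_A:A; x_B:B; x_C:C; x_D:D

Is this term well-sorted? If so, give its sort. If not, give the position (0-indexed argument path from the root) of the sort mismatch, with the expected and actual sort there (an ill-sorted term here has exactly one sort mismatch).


well-sorted; sort = A

    (q) : C
  (k (q)) : B
  x_D : D
(u (k (q)) x_D) : A


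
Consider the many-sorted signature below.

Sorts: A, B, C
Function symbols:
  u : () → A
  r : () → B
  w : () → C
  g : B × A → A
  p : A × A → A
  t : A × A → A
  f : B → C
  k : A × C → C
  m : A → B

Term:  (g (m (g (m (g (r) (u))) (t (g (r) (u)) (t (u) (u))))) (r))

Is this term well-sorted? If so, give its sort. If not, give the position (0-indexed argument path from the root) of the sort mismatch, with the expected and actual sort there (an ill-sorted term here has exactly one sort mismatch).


          (r) : B
          (u) : A
        (g (r) (u)) : A
      (m (g (r) (u))) : B
          (r) : B
          (u) : A
        (g (r) (u)) : A
          (u) : A
          (u) : A
        (t (u) (u)) : A
      (t (g (r) (u)) (t (u) (u))) : A
    (g (m (g (r) (u))) (t (g (r) (u)) (t (u) (u)))) : A
  (m (g (m (g (r) (u))) (t (g (r) (u)) (t (u) (u))))) : B
  (r) : B
(g (m (g (m (g (r) (u))) (t (g (r) (u)) (t (u) (u))))) (r)) : ✗ arg 1 at [1] has sort B, expected A

ill-sorted at position [1]: expected A, got B


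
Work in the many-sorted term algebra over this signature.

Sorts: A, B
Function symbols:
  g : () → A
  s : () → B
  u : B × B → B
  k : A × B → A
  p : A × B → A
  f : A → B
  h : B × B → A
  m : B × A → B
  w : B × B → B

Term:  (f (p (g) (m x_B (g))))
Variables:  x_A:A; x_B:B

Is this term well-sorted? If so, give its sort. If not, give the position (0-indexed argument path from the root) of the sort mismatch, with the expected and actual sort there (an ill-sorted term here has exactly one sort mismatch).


    (g) : A
      x_B : B
      (g) : A
    (m x_B (g)) : B
  (p (g) (m x_B (g))) : A
(f (p (g) (m x_B (g)))) : B

well-sorted; sort = B


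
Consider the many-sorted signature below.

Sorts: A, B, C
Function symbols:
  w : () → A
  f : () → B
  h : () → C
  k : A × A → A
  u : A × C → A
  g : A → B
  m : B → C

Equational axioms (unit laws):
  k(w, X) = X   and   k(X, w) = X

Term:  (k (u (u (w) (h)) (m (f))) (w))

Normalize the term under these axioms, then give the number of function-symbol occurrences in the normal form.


1. (k (u (u (w) (h)) (m (f))) (w))  →  (u (u (w) (h)) (m (f)))
normal form: (u (u (w) (h)) (m (f)))

size = 6


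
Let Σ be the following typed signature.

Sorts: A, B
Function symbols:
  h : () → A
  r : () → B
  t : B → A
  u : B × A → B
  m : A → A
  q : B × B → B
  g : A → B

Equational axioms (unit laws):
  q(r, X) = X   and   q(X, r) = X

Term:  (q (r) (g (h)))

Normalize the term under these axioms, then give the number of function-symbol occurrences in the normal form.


1. (q (r) (g (h)))  →  (g (h))
normal form: (g (h))

size = 2
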